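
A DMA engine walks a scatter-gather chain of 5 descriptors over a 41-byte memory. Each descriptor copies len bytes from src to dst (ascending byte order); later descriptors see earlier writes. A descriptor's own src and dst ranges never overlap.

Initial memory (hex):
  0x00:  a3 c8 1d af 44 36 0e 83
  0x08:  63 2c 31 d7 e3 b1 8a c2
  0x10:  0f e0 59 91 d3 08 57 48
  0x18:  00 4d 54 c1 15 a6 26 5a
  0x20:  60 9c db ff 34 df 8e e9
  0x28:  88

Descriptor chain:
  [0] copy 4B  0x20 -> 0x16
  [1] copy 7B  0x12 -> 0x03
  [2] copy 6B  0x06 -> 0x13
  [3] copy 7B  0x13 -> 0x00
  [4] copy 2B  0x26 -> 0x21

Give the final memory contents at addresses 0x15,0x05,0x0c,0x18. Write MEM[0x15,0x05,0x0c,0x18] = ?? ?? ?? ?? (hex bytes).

D0: mem[0x16..0x19] <- [60 9c db ff]
D1: mem[0x03..0x09] <- [59 91 d3 08 60 9c db]
D2: mem[0x13..0x18] <- [08 60 9c db 31 d7]
D3: mem[0x00..0x06] <- [08 60 9c db 31 d7 ff]
D4: mem[0x21..0x22] <- [8e e9]
query mem[0x15]=0x9c, mem[0x05]=0xd7, mem[0x0c]=0xe3, mem[0x18]=0xd7

MEM[0x15,0x05,0x0c,0x18] = 9c d7 e3 d7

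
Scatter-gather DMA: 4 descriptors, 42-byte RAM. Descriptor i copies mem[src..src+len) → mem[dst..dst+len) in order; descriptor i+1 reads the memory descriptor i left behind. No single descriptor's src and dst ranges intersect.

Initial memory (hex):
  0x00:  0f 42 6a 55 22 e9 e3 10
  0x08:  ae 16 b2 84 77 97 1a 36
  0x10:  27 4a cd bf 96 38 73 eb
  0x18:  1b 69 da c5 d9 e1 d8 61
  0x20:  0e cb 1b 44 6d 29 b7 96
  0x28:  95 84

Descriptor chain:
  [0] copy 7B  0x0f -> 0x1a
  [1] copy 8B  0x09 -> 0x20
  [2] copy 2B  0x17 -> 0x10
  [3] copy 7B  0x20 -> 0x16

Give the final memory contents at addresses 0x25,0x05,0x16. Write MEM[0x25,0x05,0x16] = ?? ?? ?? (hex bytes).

MEM[0x25,0x05,0x16] = 1a e9 16

  after D0: wrote 7B at 0x1a = 36274acdbf9638
  after D1: wrote 8B at 0x20 = 16b28477971a3627
  after D2: wrote 2B at 0x10 = eb1b
  after D3: wrote 7B at 0x16 = 16b28477971a36
query mem[0x25]=0x1a, mem[0x05]=0xe9, mem[0x16]=0x16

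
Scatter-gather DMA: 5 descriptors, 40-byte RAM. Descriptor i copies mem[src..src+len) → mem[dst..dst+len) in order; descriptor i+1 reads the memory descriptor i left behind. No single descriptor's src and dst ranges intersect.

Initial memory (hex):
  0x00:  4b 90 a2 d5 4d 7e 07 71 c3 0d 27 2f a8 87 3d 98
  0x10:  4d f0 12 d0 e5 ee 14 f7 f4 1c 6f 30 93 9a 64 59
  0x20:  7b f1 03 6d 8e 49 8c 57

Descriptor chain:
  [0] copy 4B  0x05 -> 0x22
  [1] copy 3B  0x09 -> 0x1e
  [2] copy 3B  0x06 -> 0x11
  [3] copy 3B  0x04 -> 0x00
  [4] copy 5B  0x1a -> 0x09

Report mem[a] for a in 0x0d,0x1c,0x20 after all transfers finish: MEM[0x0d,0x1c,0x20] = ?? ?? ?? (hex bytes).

D0: mem[0x22..0x25] <- [7e 07 71 c3]
D1: mem[0x1e..0x20] <- [0d 27 2f]
D2: mem[0x11..0x13] <- [07 71 c3]
D3: mem[0x00..0x02] <- [4d 7e 07]
D4: mem[0x09..0x0d] <- [6f 30 93 9a 0d]
query mem[0x0d]=0x0d, mem[0x1c]=0x93, mem[0x20]=0x2f

MEM[0x0d,0x1c,0x20] = 0d 93 2f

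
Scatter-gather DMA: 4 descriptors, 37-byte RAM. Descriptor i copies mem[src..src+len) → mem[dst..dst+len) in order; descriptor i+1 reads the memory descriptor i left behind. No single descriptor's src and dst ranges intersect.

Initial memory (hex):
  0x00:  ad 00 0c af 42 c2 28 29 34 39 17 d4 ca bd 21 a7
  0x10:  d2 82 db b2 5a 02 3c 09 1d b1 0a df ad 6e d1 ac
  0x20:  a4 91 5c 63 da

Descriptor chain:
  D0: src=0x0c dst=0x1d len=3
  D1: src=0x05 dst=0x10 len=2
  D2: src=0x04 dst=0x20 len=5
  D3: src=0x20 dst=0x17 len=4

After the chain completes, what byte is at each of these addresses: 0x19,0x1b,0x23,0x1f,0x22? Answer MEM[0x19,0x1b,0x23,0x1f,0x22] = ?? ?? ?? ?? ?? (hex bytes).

#0 dst[0x1d+3] := {0xca,0xbd,0x21}
#1 dst[0x10+2] := {0xc2,0x28}
#2 dst[0x20+5] := {0x42,0xc2,0x28,0x29,0x34}
#3 dst[0x17+4] := {0x42,0xc2,0x28,0x29}
query mem[0x19]=0x28, mem[0x1b]=0xdf, mem[0x23]=0x29, mem[0x1f]=0x21, mem[0x22]=0x28

MEM[0x19,0x1b,0x23,0x1f,0x22] = 28 df 29 21 28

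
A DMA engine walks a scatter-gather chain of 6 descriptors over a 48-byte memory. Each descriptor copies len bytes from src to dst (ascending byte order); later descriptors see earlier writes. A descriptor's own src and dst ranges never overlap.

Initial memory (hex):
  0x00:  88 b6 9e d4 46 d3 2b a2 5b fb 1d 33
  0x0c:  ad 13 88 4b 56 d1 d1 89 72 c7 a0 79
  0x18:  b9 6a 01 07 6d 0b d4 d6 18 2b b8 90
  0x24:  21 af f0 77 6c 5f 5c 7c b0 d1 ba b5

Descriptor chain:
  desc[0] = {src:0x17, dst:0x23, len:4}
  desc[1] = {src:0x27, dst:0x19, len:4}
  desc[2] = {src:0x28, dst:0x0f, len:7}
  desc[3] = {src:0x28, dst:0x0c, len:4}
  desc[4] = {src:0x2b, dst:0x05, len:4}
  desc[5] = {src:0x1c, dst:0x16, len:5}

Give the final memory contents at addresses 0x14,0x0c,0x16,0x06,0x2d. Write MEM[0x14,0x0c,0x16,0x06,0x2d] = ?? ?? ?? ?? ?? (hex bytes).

  after D0: wrote 4B at 0x23 = 79b96a01
  after D1: wrote 4B at 0x19 = 776c5f5c
  after D2: wrote 7B at 0x0f = 6c5f5c7cb0d1ba
  after D3: wrote 4B at 0x0c = 6c5f5c7c
  after D4: wrote 4B at 0x05 = 7cb0d1ba
  after D5: wrote 5B at 0x16 = 5c0bd4d618
query mem[0x14]=0xd1, mem[0x0c]=0x6c, mem[0x16]=0x5c, mem[0x06]=0xb0, mem[0x2d]=0xd1

MEM[0x14,0x0c,0x16,0x06,0x2d] = d1 6c 5c b0 d1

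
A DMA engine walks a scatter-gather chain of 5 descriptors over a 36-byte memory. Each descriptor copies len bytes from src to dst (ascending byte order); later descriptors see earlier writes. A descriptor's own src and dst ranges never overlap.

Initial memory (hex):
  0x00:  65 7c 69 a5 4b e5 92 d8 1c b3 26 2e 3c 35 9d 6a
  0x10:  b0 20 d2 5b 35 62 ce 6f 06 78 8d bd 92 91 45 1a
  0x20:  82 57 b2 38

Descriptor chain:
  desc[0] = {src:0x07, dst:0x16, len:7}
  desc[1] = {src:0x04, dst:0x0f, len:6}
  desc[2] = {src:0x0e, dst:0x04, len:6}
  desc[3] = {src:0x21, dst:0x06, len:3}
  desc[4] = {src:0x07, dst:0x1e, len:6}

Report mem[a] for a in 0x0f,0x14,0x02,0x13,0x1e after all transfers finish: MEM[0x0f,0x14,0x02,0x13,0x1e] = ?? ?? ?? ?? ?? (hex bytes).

  after D0: wrote 7B at 0x16 = d81cb3262e3c35
  after D1: wrote 6B at 0x0f = 4be592d81cb3
  after D2: wrote 6B at 0x04 = 9d4be592d81c
  after D3: wrote 3B at 0x06 = 57b238
  after D4: wrote 6B at 0x1e = b2381c262e3c
query mem[0x0f]=0x4b, mem[0x14]=0xb3, mem[0x02]=0x69, mem[0x13]=0x1c, mem[0x1e]=0xb2

MEM[0x0f,0x14,0x02,0x13,0x1e] = 4b b3 69 1c b2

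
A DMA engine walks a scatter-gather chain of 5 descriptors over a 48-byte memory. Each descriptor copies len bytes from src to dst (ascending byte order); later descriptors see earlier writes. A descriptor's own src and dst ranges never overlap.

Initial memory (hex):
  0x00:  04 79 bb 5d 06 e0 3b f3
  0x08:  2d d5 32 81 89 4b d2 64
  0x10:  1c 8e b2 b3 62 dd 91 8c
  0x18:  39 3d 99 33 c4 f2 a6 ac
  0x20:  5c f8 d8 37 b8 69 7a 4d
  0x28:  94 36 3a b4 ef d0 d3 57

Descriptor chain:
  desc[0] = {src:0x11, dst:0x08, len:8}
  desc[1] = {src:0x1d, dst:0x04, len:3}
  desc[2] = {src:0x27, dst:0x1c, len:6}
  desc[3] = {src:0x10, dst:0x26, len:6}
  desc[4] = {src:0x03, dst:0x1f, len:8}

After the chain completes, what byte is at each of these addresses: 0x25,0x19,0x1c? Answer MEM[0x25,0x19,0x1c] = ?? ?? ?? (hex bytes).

MEM[0x25,0x19,0x1c] = b2 3d 4d

#0 dst[0x08+8] := {0x8e,0xb2,0xb3,0x62,0xdd,0x91,0x8c,0x39}
#1 dst[0x04+3] := {0xf2,0xa6,0xac}
#2 dst[0x1c+6] := {0x4d,0x94,0x36,0x3a,0xb4,0xef}
#3 dst[0x26+6] := {0x1c,0x8e,0xb2,0xb3,0x62,0xdd}
#4 dst[0x1f+8] := {0x5d,0xf2,0xa6,0xac,0xf3,0x8e,0xb2,0xb3}
query mem[0x25]=0xb2, mem[0x19]=0x3d, mem[0x1c]=0x4d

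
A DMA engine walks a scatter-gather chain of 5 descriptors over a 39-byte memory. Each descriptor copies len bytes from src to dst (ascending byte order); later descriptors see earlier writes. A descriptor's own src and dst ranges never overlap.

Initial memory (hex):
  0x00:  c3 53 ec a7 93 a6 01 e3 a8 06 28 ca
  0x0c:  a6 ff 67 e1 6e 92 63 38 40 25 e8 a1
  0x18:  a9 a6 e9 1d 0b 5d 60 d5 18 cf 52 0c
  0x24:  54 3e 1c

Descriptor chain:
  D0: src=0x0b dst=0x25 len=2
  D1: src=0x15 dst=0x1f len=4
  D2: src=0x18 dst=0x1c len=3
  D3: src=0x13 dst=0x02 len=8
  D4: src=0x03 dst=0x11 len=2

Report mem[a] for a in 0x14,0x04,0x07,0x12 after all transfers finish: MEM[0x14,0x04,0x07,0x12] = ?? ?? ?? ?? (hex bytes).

MEM[0x14,0x04,0x07,0x12] = 40 25 a9 25

  after D0: wrote 2B at 0x25 = caa6
  after D1: wrote 4B at 0x1f = 25e8a1a9
  after D2: wrote 3B at 0x1c = a9a6e9
  after D3: wrote 8B at 0x02 = 384025e8a1a9a6e9
  after D4: wrote 2B at 0x11 = 4025
query mem[0x14]=0x40, mem[0x04]=0x25, mem[0x07]=0xa9, mem[0x12]=0x25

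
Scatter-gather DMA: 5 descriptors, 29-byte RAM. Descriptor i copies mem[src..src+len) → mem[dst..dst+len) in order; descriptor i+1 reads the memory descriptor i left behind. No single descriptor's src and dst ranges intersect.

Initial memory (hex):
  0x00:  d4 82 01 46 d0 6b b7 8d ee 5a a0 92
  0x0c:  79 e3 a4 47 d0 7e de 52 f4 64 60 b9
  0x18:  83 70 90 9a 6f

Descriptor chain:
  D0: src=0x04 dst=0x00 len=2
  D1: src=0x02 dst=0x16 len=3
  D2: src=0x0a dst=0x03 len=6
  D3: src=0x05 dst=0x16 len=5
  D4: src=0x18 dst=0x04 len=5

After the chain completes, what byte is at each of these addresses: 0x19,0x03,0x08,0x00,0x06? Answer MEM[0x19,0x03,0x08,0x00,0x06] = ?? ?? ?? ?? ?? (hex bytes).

MEM[0x19,0x03,0x08,0x00,0x06] = 47 a0 6f d0 5a

D0: mem[0x00..0x01] <- [d0 6b]
D1: mem[0x16..0x18] <- [01 46 d0]
D2: mem[0x03..0x08] <- [a0 92 79 e3 a4 47]
D3: mem[0x16..0x1a] <- [79 e3 a4 47 5a]
D4: mem[0x04..0x08] <- [a4 47 5a 9a 6f]
query mem[0x19]=0x47, mem[0x03]=0xa0, mem[0x08]=0x6f, mem[0x00]=0xd0, mem[0x06]=0x5a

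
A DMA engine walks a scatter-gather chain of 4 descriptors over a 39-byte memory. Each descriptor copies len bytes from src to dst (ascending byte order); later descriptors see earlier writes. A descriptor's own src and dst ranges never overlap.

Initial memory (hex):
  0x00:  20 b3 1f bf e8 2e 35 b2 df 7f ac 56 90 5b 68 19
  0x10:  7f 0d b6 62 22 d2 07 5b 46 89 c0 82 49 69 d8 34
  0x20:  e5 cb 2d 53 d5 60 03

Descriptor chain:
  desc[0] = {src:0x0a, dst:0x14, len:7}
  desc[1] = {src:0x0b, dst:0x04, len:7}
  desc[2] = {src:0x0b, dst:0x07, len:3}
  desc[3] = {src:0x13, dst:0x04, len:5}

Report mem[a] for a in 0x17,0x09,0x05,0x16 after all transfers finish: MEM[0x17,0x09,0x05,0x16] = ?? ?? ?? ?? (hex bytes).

[0] 0x0a->0x14 len=7 : ac 56 90 5b 68 19 7f
[1] 0x0b->0x04 len=7 : 56 90 5b 68 19 7f 0d
[2] 0x0b->0x07 len=3 : 56 90 5b
[3] 0x13->0x04 len=5 : 62 ac 56 90 5b
query mem[0x17]=0x5b, mem[0x09]=0x5b, mem[0x05]=0xac, mem[0x16]=0x90

MEM[0x17,0x09,0x05,0x16] = 5b 5b ac 90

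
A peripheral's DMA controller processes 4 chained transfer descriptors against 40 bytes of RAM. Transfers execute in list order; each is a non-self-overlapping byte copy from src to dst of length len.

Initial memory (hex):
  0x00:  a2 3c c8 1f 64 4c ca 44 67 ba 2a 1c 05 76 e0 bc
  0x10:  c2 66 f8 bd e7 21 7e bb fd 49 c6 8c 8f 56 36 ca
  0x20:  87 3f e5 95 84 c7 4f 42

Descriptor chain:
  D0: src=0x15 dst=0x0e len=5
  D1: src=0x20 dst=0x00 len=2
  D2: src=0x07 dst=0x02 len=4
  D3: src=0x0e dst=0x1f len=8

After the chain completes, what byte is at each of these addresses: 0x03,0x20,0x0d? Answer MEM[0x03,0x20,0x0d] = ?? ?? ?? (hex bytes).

MEM[0x03,0x20,0x0d] = 67 7e 76

[0] 0x15->0x0e len=5 : 21 7e bb fd 49
[1] 0x20->0x00 len=2 : 87 3f
[2] 0x07->0x02 len=4 : 44 67 ba 2a
[3] 0x0e->0x1f len=8 : 21 7e bb fd 49 bd e7 21
query mem[0x03]=0x67, mem[0x20]=0x7e, mem[0x0d]=0x76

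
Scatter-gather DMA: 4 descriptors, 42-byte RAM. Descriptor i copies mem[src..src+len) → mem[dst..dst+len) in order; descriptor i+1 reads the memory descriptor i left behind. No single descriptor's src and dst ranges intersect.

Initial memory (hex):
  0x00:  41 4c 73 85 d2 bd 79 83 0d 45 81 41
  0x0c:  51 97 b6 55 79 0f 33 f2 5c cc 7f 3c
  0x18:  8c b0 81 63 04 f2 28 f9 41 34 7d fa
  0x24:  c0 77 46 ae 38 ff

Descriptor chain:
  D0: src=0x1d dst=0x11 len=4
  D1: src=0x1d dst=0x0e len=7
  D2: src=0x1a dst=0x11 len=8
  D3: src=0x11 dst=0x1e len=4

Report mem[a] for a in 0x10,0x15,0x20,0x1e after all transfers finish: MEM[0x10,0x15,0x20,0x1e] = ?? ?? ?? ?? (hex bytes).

MEM[0x10,0x15,0x20,0x1e] = f9 28 04 81

D0: mem[0x11..0x14] <- [f2 28 f9 41]
D1: mem[0x0e..0x14] <- [f2 28 f9 41 34 7d fa]
D2: mem[0x11..0x18] <- [81 63 04 f2 28 f9 41 34]
D3: mem[0x1e..0x21] <- [81 63 04 f2]
query mem[0x10]=0xf9, mem[0x15]=0x28, mem[0x20]=0x04, mem[0x1e]=0x81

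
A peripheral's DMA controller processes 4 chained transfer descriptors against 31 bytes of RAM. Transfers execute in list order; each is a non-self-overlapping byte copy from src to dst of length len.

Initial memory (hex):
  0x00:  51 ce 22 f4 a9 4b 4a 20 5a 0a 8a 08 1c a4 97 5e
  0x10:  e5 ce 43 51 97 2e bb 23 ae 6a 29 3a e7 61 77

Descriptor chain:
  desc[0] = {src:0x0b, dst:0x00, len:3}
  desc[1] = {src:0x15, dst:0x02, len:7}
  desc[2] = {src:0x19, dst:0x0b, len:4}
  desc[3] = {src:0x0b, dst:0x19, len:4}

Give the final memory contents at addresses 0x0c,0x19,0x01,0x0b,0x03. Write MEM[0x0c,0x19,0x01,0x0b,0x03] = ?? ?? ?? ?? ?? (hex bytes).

MEM[0x0c,0x19,0x01,0x0b,0x03] = 29 6a 1c 6a bb

D0: mem[0x00..0x02] <- [08 1c a4]
D1: mem[0x02..0x08] <- [2e bb 23 ae 6a 29 3a]
D2: mem[0x0b..0x0e] <- [6a 29 3a e7]
D3: mem[0x19..0x1c] <- [6a 29 3a e7]
query mem[0x0c]=0x29, mem[0x19]=0x6a, mem[0x01]=0x1c, mem[0x0b]=0x6a, mem[0x03]=0xbb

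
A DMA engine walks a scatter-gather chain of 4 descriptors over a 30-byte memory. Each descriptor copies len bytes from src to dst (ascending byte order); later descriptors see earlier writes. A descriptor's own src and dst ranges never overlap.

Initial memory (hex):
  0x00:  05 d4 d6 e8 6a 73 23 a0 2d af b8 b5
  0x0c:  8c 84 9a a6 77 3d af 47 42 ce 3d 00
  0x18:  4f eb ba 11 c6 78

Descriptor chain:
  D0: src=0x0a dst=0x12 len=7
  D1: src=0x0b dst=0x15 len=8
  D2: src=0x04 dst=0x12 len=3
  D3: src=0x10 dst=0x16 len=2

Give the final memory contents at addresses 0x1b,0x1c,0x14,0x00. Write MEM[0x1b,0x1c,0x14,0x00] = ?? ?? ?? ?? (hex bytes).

MEM[0x1b,0x1c,0x14,0x00] = 3d b8 23 05

#0 dst[0x12+7] := {0xb8,0xb5,0x8c,0x84,0x9a,0xa6,0x77}
#1 dst[0x15+8] := {0xb5,0x8c,0x84,0x9a,0xa6,0x77,0x3d,0xb8}
#2 dst[0x12+3] := {0x6a,0x73,0x23}
#3 dst[0x16+2] := {0x77,0x3d}
query mem[0x1b]=0x3d, mem[0x1c]=0xb8, mem[0x14]=0x23, mem[0x00]=0x05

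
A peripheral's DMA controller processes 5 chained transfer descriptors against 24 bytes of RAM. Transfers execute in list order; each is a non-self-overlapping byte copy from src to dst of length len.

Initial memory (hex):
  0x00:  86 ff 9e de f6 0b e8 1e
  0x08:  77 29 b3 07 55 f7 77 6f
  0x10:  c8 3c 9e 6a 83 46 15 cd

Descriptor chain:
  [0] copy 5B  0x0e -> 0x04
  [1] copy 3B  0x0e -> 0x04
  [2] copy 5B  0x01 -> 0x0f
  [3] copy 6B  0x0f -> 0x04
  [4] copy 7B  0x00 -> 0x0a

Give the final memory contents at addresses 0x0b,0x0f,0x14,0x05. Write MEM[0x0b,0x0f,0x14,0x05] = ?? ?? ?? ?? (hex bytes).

MEM[0x0b,0x0f,0x14,0x05] = ff 9e 83 9e

[0] 0x0e->0x04 len=5 : 77 6f c8 3c 9e
[1] 0x0e->0x04 len=3 : 77 6f c8
[2] 0x01->0x0f len=5 : ff 9e de 77 6f
[3] 0x0f->0x04 len=6 : ff 9e de 77 6f 83
[4] 0x00->0x0a len=7 : 86 ff 9e de ff 9e de
query mem[0x0b]=0xff, mem[0x0f]=0x9e, mem[0x14]=0x83, mem[0x05]=0x9e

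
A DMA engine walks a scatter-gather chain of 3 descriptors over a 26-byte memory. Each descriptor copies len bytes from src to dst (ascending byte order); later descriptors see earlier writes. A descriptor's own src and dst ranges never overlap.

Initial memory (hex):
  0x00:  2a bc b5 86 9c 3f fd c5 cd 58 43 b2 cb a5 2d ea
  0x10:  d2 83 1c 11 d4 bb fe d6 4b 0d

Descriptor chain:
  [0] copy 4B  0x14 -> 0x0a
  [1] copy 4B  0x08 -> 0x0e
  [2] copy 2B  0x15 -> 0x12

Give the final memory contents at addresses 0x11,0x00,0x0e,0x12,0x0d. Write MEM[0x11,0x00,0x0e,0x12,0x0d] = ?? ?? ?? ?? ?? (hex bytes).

MEM[0x11,0x00,0x0e,0x12,0x0d] = bb 2a cd bb d6

  after D0: wrote 4B at 0x0a = d4bbfed6
  after D1: wrote 4B at 0x0e = cd58d4bb
  after D2: wrote 2B at 0x12 = bbfe
query mem[0x11]=0xbb, mem[0x00]=0x2a, mem[0x0e]=0xcd, mem[0x12]=0xbb, mem[0x0d]=0xd6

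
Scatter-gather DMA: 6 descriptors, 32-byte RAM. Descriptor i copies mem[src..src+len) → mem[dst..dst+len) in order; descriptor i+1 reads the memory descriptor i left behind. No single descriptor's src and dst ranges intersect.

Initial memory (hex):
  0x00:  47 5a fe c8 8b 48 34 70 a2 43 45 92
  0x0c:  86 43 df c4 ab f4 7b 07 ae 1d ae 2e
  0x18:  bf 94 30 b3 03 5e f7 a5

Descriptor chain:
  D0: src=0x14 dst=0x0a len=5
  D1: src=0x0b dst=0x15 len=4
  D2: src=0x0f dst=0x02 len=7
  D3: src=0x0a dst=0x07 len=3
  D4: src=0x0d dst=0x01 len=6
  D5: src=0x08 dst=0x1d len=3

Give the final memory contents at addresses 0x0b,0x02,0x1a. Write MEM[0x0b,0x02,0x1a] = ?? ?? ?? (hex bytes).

MEM[0x0b,0x02,0x1a] = 1d bf 30

D0: mem[0x0a..0x0e] <- [ae 1d ae 2e bf]
D1: mem[0x15..0x18] <- [1d ae 2e bf]
D2: mem[0x02..0x08] <- [c4 ab f4 7b 07 ae 1d]
D3: mem[0x07..0x09] <- [ae 1d ae]
D4: mem[0x01..0x06] <- [2e bf c4 ab f4 7b]
D5: mem[0x1d..0x1f] <- [1d ae ae]
query mem[0x0b]=0x1d, mem[0x02]=0xbf, mem[0x1a]=0x30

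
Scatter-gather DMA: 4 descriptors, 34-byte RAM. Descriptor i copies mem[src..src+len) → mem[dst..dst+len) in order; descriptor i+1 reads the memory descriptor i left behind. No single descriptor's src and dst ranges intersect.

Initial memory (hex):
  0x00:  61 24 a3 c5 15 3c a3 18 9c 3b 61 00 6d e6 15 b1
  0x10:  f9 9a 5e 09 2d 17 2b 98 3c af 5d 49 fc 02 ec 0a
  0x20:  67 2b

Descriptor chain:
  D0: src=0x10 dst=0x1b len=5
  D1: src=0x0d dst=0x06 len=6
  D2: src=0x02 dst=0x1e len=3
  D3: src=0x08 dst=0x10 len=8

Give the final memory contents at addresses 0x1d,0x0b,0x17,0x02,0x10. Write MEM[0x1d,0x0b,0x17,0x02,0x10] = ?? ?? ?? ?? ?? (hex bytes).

[0] 0x10->0x1b len=5 : f9 9a 5e 09 2d
[1] 0x0d->0x06 len=6 : e6 15 b1 f9 9a 5e
[2] 0x02->0x1e len=3 : a3 c5 15
[3] 0x08->0x10 len=8 : b1 f9 9a 5e 6d e6 15 b1
query mem[0x1d]=0x5e, mem[0x0b]=0x5e, mem[0x17]=0xb1, mem[0x02]=0xa3, mem[0x10]=0xb1

MEM[0x1d,0x0b,0x17,0x02,0x10] = 5e 5e b1 a3 b1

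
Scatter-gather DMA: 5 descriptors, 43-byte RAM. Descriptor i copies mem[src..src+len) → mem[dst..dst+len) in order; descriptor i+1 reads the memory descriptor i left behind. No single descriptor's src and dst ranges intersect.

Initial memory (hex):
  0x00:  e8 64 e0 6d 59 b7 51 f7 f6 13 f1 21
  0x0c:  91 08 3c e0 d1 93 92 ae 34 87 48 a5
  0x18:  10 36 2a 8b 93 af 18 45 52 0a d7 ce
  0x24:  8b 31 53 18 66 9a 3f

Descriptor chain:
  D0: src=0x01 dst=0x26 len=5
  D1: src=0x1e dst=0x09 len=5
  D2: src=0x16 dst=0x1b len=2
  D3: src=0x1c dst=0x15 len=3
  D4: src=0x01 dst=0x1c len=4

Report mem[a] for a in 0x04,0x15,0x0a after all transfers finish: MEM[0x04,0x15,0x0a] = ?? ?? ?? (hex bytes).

#0 dst[0x26+5] := {0x64,0xe0,0x6d,0x59,0xb7}
#1 dst[0x09+5] := {0x18,0x45,0x52,0x0a,0xd7}
#2 dst[0x1b+2] := {0x48,0xa5}
#3 dst[0x15+3] := {0xa5,0xaf,0x18}
#4 dst[0x1c+4] := {0x64,0xe0,0x6d,0x59}
query mem[0x04]=0x59, mem[0x15]=0xa5, mem[0x0a]=0x45

MEM[0x04,0x15,0x0a] = 59 a5 45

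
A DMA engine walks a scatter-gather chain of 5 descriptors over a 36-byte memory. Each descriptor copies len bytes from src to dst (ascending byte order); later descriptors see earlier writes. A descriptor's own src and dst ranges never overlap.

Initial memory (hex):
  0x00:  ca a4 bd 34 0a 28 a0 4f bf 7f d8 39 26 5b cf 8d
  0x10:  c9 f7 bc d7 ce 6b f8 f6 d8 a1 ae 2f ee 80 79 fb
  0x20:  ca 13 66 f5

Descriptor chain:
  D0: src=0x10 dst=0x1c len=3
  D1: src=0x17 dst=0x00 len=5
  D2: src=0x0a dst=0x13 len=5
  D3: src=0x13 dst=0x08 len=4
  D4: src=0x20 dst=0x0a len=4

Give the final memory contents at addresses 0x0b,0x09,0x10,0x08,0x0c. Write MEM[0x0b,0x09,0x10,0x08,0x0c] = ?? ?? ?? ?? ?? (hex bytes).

MEM[0x0b,0x09,0x10,0x08,0x0c] = 13 39 c9 d8 66

#0 dst[0x1c+3] := {0xc9,0xf7,0xbc}
#1 dst[0x00+5] := {0xf6,0xd8,0xa1,0xae,0x2f}
#2 dst[0x13+5] := {0xd8,0x39,0x26,0x5b,0xcf}
#3 dst[0x08+4] := {0xd8,0x39,0x26,0x5b}
#4 dst[0x0a+4] := {0xca,0x13,0x66,0xf5}
query mem[0x0b]=0x13, mem[0x09]=0x39, mem[0x10]=0xc9, mem[0x08]=0xd8, mem[0x0c]=0x66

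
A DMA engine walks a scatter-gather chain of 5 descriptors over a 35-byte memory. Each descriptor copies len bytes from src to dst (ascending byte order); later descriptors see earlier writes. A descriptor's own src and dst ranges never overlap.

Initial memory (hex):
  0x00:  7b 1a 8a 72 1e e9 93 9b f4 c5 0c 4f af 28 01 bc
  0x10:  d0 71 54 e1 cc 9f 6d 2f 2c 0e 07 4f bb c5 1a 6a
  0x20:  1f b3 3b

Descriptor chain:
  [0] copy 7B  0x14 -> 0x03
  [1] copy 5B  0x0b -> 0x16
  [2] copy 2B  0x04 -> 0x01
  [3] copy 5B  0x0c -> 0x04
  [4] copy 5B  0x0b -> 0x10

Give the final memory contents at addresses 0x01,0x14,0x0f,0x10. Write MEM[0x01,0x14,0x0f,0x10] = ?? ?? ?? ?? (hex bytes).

MEM[0x01,0x14,0x0f,0x10] = 9f bc bc 4f

[0] 0x14->0x03 len=7 : cc 9f 6d 2f 2c 0e 07
[1] 0x0b->0x16 len=5 : 4f af 28 01 bc
[2] 0x04->0x01 len=2 : 9f 6d
[3] 0x0c->0x04 len=5 : af 28 01 bc d0
[4] 0x0b->0x10 len=5 : 4f af 28 01 bc
query mem[0x01]=0x9f, mem[0x14]=0xbc, mem[0x0f]=0xbc, mem[0x10]=0x4f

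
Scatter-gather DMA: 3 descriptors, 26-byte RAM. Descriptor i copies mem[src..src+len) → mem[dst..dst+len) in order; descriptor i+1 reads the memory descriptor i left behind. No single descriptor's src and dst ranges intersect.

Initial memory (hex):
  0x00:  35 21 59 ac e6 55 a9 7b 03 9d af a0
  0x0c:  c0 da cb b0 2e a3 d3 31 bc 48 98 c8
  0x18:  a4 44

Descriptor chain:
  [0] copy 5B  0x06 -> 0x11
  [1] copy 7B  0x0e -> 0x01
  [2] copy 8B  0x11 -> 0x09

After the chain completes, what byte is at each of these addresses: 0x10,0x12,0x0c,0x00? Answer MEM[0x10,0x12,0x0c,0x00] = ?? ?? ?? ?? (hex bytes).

  after D0: wrote 5B at 0x11 = a97b039daf
  after D1: wrote 7B at 0x01 = cbb02ea97b039d
  after D2: wrote 8B at 0x09 = a97b039daf98c8a4
query mem[0x10]=0xa4, mem[0x12]=0x7b, mem[0x0c]=0x9d, mem[0x00]=0x35

MEM[0x10,0x12,0x0c,0x00] = a4 7b 9d 35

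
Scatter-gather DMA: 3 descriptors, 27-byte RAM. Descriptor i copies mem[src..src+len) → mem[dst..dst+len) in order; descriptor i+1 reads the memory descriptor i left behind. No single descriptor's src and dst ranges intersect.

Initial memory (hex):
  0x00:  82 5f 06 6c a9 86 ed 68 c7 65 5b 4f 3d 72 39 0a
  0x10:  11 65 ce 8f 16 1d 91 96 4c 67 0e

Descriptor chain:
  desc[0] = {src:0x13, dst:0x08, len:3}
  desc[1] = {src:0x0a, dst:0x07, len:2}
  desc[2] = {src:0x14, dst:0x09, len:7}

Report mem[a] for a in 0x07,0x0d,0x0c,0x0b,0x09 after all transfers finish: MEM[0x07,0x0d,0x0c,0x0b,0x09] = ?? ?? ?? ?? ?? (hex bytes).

  after D0: wrote 3B at 0x08 = 8f161d
  after D1: wrote 2B at 0x07 = 1d4f
  after D2: wrote 7B at 0x09 = 161d91964c670e
query mem[0x07]=0x1d, mem[0x0d]=0x4c, mem[0x0c]=0x96, mem[0x0b]=0x91, mem[0x09]=0x16

MEM[0x07,0x0d,0x0c,0x0b,0x09] = 1d 4c 96 91 16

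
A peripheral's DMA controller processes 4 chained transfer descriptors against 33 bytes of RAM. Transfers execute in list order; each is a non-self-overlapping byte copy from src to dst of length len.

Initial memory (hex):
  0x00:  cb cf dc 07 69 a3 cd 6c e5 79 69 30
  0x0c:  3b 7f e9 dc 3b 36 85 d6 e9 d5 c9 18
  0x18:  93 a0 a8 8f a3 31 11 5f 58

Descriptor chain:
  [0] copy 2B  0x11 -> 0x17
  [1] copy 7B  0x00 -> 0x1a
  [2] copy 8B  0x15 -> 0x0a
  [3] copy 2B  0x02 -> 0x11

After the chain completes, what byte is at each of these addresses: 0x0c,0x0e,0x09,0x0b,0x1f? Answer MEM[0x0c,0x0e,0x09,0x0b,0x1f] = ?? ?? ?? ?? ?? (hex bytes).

MEM[0x0c,0x0e,0x09,0x0b,0x1f] = 36 a0 79 c9 a3

D0: mem[0x17..0x18] <- [36 85]
D1: mem[0x1a..0x20] <- [cb cf dc 07 69 a3 cd]
D2: mem[0x0a..0x11] <- [d5 c9 36 85 a0 cb cf dc]
D3: mem[0x11..0x12] <- [dc 07]
query mem[0x0c]=0x36, mem[0x0e]=0xa0, mem[0x09]=0x79, mem[0x0b]=0xc9, mem[0x1f]=0xa3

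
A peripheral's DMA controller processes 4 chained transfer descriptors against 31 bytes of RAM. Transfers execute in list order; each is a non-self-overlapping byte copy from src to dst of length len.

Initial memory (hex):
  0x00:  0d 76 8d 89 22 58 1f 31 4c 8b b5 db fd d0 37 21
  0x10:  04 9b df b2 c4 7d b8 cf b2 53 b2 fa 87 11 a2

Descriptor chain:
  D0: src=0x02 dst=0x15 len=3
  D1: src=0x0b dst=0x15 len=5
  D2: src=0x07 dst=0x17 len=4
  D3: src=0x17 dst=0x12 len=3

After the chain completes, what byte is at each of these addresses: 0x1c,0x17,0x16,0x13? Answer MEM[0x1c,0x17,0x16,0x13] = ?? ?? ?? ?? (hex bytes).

MEM[0x1c,0x17,0x16,0x13] = 87 31 fd 4c

D0: mem[0x15..0x17] <- [8d 89 22]
D1: mem[0x15..0x19] <- [db fd d0 37 21]
D2: mem[0x17..0x1a] <- [31 4c 8b b5]
D3: mem[0x12..0x14] <- [31 4c 8b]
query mem[0x1c]=0x87, mem[0x17]=0x31, mem[0x16]=0xfd, mem[0x13]=0x4c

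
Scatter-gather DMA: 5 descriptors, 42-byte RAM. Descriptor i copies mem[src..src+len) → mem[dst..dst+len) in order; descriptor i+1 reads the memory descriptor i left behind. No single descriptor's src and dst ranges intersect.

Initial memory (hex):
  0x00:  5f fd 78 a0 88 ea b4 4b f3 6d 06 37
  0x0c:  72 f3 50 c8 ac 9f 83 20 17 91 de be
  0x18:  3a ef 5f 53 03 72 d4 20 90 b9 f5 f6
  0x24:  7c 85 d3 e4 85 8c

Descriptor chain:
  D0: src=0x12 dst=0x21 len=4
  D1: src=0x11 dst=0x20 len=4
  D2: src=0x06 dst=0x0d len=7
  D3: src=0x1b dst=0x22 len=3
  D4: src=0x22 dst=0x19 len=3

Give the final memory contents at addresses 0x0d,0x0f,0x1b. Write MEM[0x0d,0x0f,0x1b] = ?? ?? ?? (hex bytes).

#0 dst[0x21+4] := {0x83,0x20,0x17,0x91}
#1 dst[0x20+4] := {0x9f,0x83,0x20,0x17}
#2 dst[0x0d+7] := {0xb4,0x4b,0xf3,0x6d,0x06,0x37,0x72}
#3 dst[0x22+3] := {0x53,0x03,0x72}
#4 dst[0x19+3] := {0x53,0x03,0x72}
query mem[0x0d]=0xb4, mem[0x0f]=0xf3, mem[0x1b]=0x72

MEM[0x0d,0x0f,0x1b] = b4 f3 72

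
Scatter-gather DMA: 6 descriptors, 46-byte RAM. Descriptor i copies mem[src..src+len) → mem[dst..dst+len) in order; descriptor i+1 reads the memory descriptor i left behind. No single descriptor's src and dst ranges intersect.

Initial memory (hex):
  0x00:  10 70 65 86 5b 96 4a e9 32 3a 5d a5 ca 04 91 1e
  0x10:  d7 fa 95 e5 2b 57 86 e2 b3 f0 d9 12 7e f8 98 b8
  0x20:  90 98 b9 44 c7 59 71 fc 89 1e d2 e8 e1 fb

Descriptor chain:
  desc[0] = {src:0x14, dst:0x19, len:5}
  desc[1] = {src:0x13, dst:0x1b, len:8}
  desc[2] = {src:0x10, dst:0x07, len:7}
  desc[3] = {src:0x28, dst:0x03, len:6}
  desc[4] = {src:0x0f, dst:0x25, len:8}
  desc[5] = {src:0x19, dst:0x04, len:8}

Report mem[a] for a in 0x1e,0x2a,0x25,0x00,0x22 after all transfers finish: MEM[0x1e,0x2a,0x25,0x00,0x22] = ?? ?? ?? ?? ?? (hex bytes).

MEM[0x1e,0x2a,0x25,0x00,0x22] = 86 2b 1e 10 57

D0: mem[0x19..0x1d] <- [2b 57 86 e2 b3]
D1: mem[0x1b..0x22] <- [e5 2b 57 86 e2 b3 2b 57]
D2: mem[0x07..0x0d] <- [d7 fa 95 e5 2b 57 86]
D3: mem[0x03..0x08] <- [89 1e d2 e8 e1 fb]
D4: mem[0x25..0x2c] <- [1e d7 fa 95 e5 2b 57 86]
D5: mem[0x04..0x0b] <- [2b 57 e5 2b 57 86 e2 b3]
query mem[0x1e]=0x86, mem[0x2a]=0x2b, mem[0x25]=0x1e, mem[0x00]=0x10, mem[0x22]=0x57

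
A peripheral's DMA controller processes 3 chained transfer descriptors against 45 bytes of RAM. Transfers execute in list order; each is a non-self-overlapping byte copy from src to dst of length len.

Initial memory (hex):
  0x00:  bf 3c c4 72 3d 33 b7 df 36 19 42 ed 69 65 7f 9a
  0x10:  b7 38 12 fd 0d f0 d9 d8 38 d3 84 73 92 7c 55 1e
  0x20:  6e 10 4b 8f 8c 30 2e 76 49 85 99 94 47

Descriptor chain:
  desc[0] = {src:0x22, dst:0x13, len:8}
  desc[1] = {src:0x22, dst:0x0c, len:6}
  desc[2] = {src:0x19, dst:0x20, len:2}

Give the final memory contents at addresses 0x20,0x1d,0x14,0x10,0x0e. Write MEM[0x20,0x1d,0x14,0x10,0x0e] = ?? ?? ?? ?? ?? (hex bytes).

D0: mem[0x13..0x1a] <- [4b 8f 8c 30 2e 76 49 85]
D1: mem[0x0c..0x11] <- [4b 8f 8c 30 2e 76]
D2: mem[0x20..0x21] <- [49 85]
query mem[0x20]=0x49, mem[0x1d]=0x7c, mem[0x14]=0x8f, mem[0x10]=0x2e, mem[0x0e]=0x8c

MEM[0x20,0x1d,0x14,0x10,0x0e] = 49 7c 8f 2e 8c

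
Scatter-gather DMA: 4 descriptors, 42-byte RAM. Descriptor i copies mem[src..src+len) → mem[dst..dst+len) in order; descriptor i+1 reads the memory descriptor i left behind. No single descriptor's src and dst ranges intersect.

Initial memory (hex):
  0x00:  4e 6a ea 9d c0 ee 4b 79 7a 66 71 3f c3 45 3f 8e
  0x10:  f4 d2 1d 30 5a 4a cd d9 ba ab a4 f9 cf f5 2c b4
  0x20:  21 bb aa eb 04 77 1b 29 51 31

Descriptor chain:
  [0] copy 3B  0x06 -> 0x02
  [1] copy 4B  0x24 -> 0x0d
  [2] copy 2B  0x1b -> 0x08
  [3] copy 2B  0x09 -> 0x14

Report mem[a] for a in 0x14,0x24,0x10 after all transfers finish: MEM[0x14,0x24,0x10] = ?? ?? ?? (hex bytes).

MEM[0x14,0x24,0x10] = cf 04 29

  after D0: wrote 3B at 0x02 = 4b797a
  after D1: wrote 4B at 0x0d = 04771b29
  after D2: wrote 2B at 0x08 = f9cf
  after D3: wrote 2B at 0x14 = cf71
query mem[0x14]=0xcf, mem[0x24]=0x04, mem[0x10]=0x29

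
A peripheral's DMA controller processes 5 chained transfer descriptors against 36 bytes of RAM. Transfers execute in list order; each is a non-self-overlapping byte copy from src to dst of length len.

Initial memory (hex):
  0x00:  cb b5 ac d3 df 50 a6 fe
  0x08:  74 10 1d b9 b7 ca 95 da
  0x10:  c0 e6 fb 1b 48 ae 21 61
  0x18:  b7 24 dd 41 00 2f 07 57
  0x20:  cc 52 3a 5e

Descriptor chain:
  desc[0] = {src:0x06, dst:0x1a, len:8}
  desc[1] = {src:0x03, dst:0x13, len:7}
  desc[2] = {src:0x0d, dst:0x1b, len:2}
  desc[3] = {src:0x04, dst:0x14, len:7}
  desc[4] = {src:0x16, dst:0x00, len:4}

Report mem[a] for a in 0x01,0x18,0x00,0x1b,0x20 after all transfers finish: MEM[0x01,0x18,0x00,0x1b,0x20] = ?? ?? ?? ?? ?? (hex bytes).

MEM[0x01,0x18,0x00,0x1b,0x20] = fe 74 a6 ca b7

#0 dst[0x1a+8] := {0xa6,0xfe,0x74,0x10,0x1d,0xb9,0xb7,0xca}
#1 dst[0x13+7] := {0xd3,0xdf,0x50,0xa6,0xfe,0x74,0x10}
#2 dst[0x1b+2] := {0xca,0x95}
#3 dst[0x14+7] := {0xdf,0x50,0xa6,0xfe,0x74,0x10,0x1d}
#4 dst[0x00+4] := {0xa6,0xfe,0x74,0x10}
query mem[0x01]=0xfe, mem[0x18]=0x74, mem[0x00]=0xa6, mem[0x1b]=0xca, mem[0x20]=0xb7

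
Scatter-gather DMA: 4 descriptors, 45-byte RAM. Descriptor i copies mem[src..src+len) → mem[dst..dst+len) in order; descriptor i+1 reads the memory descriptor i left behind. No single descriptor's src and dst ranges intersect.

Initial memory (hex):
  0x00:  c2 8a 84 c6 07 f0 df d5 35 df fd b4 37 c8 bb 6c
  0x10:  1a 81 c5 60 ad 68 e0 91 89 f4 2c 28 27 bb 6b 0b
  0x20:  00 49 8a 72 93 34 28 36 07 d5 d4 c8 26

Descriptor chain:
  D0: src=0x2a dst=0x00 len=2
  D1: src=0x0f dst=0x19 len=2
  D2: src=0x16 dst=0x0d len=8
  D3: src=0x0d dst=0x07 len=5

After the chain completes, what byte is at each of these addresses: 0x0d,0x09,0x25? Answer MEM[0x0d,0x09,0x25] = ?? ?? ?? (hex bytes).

MEM[0x0d,0x09,0x25] = e0 89 34

  after D0: wrote 2B at 0x00 = d4c8
  after D1: wrote 2B at 0x19 = 6c1a
  after D2: wrote 8B at 0x0d = e091896c1a2827bb
  after D3: wrote 5B at 0x07 = e091896c1a
query mem[0x0d]=0xe0, mem[0x09]=0x89, mem[0x25]=0x34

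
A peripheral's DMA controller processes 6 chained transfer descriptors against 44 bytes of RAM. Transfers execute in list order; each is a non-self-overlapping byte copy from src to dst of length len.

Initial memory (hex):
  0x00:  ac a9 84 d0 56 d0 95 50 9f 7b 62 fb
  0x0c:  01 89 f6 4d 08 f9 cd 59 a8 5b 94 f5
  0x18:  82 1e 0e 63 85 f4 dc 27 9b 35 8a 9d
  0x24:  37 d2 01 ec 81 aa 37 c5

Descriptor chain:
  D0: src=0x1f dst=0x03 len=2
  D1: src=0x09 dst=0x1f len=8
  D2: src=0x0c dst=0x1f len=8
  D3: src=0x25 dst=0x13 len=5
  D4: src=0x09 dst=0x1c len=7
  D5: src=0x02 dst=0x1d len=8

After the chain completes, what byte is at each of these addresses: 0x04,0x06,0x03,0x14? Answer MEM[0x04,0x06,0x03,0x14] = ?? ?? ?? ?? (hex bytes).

[0] 0x1f->0x03 len=2 : 27 9b
[1] 0x09->0x1f len=8 : 7b 62 fb 01 89 f6 4d 08
[2] 0x0c->0x1f len=8 : 01 89 f6 4d 08 f9 cd 59
[3] 0x25->0x13 len=5 : cd 59 ec 81 aa
[4] 0x09->0x1c len=7 : 7b 62 fb 01 89 f6 4d
[5] 0x02->0x1d len=8 : 84 27 9b d0 95 50 9f 7b
query mem[0x04]=0x9b, mem[0x06]=0x95, mem[0x03]=0x27, mem[0x14]=0x59

MEM[0x04,0x06,0x03,0x14] = 9b 95 27 59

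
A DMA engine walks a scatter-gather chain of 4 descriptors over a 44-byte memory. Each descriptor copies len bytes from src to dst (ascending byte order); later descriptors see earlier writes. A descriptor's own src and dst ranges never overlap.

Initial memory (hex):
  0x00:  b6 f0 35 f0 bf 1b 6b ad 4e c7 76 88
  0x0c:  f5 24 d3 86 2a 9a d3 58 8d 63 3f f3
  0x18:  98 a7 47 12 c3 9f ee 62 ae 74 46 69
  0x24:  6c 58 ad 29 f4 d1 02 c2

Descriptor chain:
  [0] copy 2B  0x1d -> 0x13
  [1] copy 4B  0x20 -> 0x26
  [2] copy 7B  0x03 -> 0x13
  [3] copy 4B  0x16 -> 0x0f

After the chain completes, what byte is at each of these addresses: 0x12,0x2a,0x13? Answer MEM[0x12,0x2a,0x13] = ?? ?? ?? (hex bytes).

  after D0: wrote 2B at 0x13 = 9fee
  after D1: wrote 4B at 0x26 = ae744669
  after D2: wrote 7B at 0x13 = f0bf1b6bad4ec7
  after D3: wrote 4B at 0x0f = 6bad4ec7
query mem[0x12]=0xc7, mem[0x2a]=0x02, mem[0x13]=0xf0

MEM[0x12,0x2a,0x13] = c7 02 f0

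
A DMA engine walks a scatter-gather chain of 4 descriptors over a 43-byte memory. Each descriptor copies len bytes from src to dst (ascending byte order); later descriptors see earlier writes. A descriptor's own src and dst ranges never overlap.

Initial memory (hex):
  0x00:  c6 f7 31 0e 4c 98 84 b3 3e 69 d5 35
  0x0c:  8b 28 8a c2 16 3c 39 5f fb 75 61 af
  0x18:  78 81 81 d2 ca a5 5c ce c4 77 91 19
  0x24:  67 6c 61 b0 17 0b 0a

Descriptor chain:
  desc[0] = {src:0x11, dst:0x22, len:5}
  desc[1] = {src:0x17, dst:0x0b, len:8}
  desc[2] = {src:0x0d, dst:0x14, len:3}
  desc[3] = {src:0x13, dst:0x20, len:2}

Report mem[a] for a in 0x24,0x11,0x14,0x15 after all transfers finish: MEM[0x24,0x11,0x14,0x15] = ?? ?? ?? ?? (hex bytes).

MEM[0x24,0x11,0x14,0x15] = 5f a5 81 81

D0: mem[0x22..0x26] <- [3c 39 5f fb 75]
D1: mem[0x0b..0x12] <- [af 78 81 81 d2 ca a5 5c]
D2: mem[0x14..0x16] <- [81 81 d2]
D3: mem[0x20..0x21] <- [5f 81]
query mem[0x24]=0x5f, mem[0x11]=0xa5, mem[0x14]=0x81, mem[0x15]=0x81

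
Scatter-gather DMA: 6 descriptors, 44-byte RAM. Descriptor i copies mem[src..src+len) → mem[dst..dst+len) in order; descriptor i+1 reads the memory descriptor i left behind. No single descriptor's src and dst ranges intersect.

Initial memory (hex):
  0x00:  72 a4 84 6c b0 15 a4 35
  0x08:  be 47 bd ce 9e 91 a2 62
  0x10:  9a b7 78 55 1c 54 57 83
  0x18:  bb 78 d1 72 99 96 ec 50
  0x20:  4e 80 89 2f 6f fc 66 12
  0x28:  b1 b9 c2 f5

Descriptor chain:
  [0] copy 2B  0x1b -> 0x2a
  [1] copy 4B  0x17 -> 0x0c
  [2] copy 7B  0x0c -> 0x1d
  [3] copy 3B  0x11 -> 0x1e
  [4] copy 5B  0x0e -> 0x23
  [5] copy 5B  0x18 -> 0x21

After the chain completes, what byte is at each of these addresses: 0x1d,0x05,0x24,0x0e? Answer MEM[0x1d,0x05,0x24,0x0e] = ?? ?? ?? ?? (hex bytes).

MEM[0x1d,0x05,0x24,0x0e] = 83 15 72 78

#0 dst[0x2a+2] := {0x72,0x99}
#1 dst[0x0c+4] := {0x83,0xbb,0x78,0xd1}
#2 dst[0x1d+7] := {0x83,0xbb,0x78,0xd1,0x9a,0xb7,0x78}
#3 dst[0x1e+3] := {0xb7,0x78,0x55}
#4 dst[0x23+5] := {0x78,0xd1,0x9a,0xb7,0x78}
#5 dst[0x21+5] := {0xbb,0x78,0xd1,0x72,0x99}
query mem[0x1d]=0x83, mem[0x05]=0x15, mem[0x24]=0x72, mem[0x0e]=0x78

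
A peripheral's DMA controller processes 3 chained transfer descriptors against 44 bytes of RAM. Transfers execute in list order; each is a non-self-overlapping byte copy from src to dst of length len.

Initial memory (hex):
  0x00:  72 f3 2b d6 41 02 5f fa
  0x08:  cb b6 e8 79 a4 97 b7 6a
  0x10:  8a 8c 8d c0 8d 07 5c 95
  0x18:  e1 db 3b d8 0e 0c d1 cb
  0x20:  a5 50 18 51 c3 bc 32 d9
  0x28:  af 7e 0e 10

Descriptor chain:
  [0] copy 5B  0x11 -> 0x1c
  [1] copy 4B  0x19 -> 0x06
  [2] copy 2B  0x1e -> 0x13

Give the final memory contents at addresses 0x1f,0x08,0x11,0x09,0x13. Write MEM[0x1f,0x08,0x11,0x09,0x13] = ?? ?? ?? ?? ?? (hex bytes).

MEM[0x1f,0x08,0x11,0x09,0x13] = 8d d8 8c 8c c0

#0 dst[0x1c+5] := {0x8c,0x8d,0xc0,0x8d,0x07}
#1 dst[0x06+4] := {0xdb,0x3b,0xd8,0x8c}
#2 dst[0x13+2] := {0xc0,0x8d}
query mem[0x1f]=0x8d, mem[0x08]=0xd8, mem[0x11]=0x8c, mem[0x09]=0x8c, mem[0x13]=0xc0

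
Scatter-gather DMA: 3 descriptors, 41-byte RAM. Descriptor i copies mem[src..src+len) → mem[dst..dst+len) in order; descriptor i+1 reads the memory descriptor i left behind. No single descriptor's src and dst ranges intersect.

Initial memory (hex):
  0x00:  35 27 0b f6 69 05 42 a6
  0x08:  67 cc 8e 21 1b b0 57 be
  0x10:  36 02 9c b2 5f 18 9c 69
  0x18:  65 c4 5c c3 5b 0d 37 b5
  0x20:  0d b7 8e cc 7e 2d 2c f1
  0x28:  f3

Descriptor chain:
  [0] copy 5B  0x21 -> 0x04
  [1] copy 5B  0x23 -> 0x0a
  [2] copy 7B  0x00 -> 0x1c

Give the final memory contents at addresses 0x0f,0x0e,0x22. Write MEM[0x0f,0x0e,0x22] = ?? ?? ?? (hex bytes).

MEM[0x0f,0x0e,0x22] = be f1 cc

#0 dst[0x04+5] := {0xb7,0x8e,0xcc,0x7e,0x2d}
#1 dst[0x0a+5] := {0xcc,0x7e,0x2d,0x2c,0xf1}
#2 dst[0x1c+7] := {0x35,0x27,0x0b,0xf6,0xb7,0x8e,0xcc}
query mem[0x0f]=0xbe, mem[0x0e]=0xf1, mem[0x22]=0xcc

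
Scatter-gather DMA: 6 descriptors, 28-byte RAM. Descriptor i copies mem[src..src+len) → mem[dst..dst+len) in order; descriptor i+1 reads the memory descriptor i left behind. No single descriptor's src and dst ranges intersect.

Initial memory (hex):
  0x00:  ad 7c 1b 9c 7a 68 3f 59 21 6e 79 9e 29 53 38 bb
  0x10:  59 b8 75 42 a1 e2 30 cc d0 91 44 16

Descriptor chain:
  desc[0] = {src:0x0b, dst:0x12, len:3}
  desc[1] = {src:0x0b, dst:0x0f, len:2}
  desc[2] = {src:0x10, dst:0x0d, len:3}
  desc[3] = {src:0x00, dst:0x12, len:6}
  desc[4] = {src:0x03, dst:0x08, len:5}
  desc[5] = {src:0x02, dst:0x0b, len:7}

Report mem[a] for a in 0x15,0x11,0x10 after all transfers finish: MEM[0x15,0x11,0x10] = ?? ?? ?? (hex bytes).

  after D0: wrote 3B at 0x12 = 9e2953
  after D1: wrote 2B at 0x0f = 9e29
  after D2: wrote 3B at 0x0d = 29b89e
  after D3: wrote 6B at 0x12 = ad7c1b9c7a68
  after D4: wrote 5B at 0x08 = 9c7a683f59
  after D5: wrote 7B at 0x0b = 1b9c7a683f599c
query mem[0x15]=0x9c, mem[0x11]=0x9c, mem[0x10]=0x59

MEM[0x15,0x11,0x10] = 9c 9c 59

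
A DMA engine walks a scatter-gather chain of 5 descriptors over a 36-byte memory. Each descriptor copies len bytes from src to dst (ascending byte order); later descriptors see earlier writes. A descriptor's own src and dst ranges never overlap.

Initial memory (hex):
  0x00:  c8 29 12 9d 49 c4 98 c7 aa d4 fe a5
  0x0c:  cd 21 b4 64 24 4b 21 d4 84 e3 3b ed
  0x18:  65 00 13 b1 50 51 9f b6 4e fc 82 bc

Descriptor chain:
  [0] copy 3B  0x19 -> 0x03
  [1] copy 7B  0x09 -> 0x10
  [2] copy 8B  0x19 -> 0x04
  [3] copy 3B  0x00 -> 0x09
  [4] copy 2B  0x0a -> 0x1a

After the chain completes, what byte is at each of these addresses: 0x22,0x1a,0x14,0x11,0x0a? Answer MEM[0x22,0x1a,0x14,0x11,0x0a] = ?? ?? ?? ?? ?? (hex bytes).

#0 dst[0x03+3] := {0x00,0x13,0xb1}
#1 dst[0x10+7] := {0xd4,0xfe,0xa5,0xcd,0x21,0xb4,0x64}
#2 dst[0x04+8] := {0x00,0x13,0xb1,0x50,0x51,0x9f,0xb6,0x4e}
#3 dst[0x09+3] := {0xc8,0x29,0x12}
#4 dst[0x1a+2] := {0x29,0x12}
query mem[0x22]=0x82, mem[0x1a]=0x29, mem[0x14]=0x21, mem[0x11]=0xfe, mem[0x0a]=0x29

MEM[0x22,0x1a,0x14,0x11,0x0a] = 82 29 21 fe 29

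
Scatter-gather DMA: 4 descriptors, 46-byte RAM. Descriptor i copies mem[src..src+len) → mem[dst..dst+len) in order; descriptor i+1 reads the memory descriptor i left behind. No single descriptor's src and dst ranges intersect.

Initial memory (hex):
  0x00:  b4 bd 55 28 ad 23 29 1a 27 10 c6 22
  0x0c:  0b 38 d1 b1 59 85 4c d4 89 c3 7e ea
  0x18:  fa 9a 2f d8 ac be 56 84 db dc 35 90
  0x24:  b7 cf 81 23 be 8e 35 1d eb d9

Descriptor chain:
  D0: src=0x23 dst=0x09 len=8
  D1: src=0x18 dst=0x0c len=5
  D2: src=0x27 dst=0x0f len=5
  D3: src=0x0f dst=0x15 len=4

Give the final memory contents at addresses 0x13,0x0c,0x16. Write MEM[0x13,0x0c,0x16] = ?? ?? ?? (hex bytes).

[0] 0x23->0x09 len=8 : 90 b7 cf 81 23 be 8e 35
[1] 0x18->0x0c len=5 : fa 9a 2f d8 ac
[2] 0x27->0x0f len=5 : 23 be 8e 35 1d
[3] 0x0f->0x15 len=4 : 23 be 8e 35
query mem[0x13]=0x1d, mem[0x0c]=0xfa, mem[0x16]=0xbe

MEM[0x13,0x0c,0x16] = 1d fa be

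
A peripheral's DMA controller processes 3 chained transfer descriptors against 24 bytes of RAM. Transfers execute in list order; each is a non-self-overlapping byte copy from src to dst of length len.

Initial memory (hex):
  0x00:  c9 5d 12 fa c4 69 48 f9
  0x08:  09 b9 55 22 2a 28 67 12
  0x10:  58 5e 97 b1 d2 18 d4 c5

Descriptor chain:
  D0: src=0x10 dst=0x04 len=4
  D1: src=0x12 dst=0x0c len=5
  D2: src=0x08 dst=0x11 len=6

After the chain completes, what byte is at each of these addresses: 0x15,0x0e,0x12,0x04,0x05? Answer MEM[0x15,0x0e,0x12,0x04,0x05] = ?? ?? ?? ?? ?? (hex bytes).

MEM[0x15,0x0e,0x12,0x04,0x05] = 97 d2 b9 58 5e

  after D0: wrote 4B at 0x04 = 585e97b1
  after D1: wrote 5B at 0x0c = 97b1d218d4
  after D2: wrote 6B at 0x11 = 09b9552297b1
query mem[0x15]=0x97, mem[0x0e]=0xd2, mem[0x12]=0xb9, mem[0x04]=0x58, mem[0x05]=0x5e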